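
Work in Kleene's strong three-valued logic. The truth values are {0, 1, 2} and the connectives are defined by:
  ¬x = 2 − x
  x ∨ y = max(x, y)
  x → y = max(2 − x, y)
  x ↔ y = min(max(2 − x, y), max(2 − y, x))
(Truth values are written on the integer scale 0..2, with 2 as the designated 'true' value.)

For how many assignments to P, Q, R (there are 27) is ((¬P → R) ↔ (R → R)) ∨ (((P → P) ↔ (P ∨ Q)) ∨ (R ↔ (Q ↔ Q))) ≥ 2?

17

value 2: 17 assignments (counts)
value 1: 9 assignments
value 0: 1 assignment
So 17 of the 27 assignments meet the threshold.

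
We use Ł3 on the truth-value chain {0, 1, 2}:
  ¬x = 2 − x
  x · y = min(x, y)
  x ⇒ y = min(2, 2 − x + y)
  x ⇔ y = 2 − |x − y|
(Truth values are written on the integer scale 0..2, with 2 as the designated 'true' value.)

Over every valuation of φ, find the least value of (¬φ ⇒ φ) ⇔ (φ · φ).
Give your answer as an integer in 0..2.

1

Take φ = 1:
¬φ = ¬1 = 1
¬φ ⇒ φ = 1 ⇒ 1 = 2
φ · φ = 1 · 1 = 1
(¬φ ⇒ φ) ⇔ (φ · φ) = 2 ⇔ 1 = 1
No assignment yields a value below 1, so this is the minimum.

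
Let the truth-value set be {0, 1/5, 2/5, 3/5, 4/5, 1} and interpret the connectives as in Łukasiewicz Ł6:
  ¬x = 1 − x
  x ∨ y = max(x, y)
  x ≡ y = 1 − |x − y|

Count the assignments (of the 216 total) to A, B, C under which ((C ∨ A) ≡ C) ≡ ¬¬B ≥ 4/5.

value 1: 36 assignments (counts)
value 4/5: 50 assignments (counts)
value 3/5: 43 assignments
value 2/5: 36 assignments
value 1/5: 29 assignments
value 0: 22 assignments
So 86 of the 216 assignments meet the threshold.

86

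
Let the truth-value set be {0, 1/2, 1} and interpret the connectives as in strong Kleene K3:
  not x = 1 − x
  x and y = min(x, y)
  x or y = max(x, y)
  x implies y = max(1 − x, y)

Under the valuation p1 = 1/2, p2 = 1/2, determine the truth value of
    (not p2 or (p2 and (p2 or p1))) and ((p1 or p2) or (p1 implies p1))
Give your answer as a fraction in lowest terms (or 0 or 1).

not p2 = not 1/2 = 1/2
p2 or p1 = 1/2 or 1/2 = 1/2
p2 and (p2 or p1) = 1/2 and 1/2 = 1/2
not p2 or (p2 and (p2 or p1)) = 1/2 or 1/2 = 1/2
p1 or p2 = 1/2 or 1/2 = 1/2
p1 implies p1 = 1/2 implies 1/2 = 1/2
(p1 or p2) or (p1 implies p1) = 1/2 or 1/2 = 1/2
(not p2 or (p2 and (p2 or p1))) and ((p1 or p2) or (p1 implies p1)) = 1/2 and 1/2 = 1/2

1/2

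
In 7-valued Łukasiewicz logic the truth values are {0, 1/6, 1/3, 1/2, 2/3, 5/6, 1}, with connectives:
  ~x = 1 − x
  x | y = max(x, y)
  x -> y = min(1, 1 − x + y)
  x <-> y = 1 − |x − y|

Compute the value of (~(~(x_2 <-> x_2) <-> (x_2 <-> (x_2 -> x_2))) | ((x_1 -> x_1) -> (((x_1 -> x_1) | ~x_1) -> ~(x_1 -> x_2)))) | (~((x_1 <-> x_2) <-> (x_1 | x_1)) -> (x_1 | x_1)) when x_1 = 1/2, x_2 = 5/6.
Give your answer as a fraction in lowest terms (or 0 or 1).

x_2 <-> x_2 = 5/6 <-> 5/6 = 1
~(x_2 <-> x_2) = ~1 = 0
x_2 -> x_2 = 5/6 -> 5/6 = 1
x_2 <-> (x_2 -> x_2) = 5/6 <-> 1 = 5/6
~(x_2 <-> x_2) <-> (x_2 <-> (x_2 -> x_2)) = 0 <-> 5/6 = 1/6
~(~(x_2 <-> x_2) <-> (x_2 <-> (x_2 -> x_2))) = ~1/6 = 5/6
x_1 -> x_1 = 1/2 -> 1/2 = 1
x_1 -> x_1 = 1/2 -> 1/2 = 1
~x_1 = ~1/2 = 1/2
(x_1 -> x_1) | ~x_1 = 1 | 1/2 = 1
x_1 -> x_2 = 1/2 -> 5/6 = 1
~(x_1 -> x_2) = ~1 = 0
((x_1 -> x_1) | ~x_1) -> ~(x_1 -> x_2) = 1 -> 0 = 0
(x_1 -> x_1) -> (((x_1 -> x_1) | ~x_1) -> ~(x_1 -> x_2)) = 1 -> 0 = 0
~(~(x_2 <-> x_2) <-> (x_2 <-> (x_2 -> x_2))) | ((x_1 -> x_1) -> (((x_1 -> x_1) | ~x_1) -> ~(x_1 -> x_2))) = 5/6 | 0 = 5/6
x_1 <-> x_2 = 1/2 <-> 5/6 = 2/3
x_1 | x_1 = 1/2 | 1/2 = 1/2
(x_1 <-> x_2) <-> (x_1 | x_1) = 2/3 <-> 1/2 = 5/6
~((x_1 <-> x_2) <-> (x_1 | x_1)) = ~5/6 = 1/6
x_1 | x_1 = 1/2 | 1/2 = 1/2
~((x_1 <-> x_2) <-> (x_1 | x_1)) -> (x_1 | x_1) = 1/6 -> 1/2 = 1
(~(~(x_2 <-> x_2) <-> (x_2 <-> (x_2 -> x_2))) | ((x_1 -> x_1) -> (((x_1 -> x_1) | ~x_1) -> ~(x_1 -> x_2)))) | (~((x_1 <-> x_2) <-> (x_1 | x_1)) -> (x_1 | x_1)) = 5/6 | 1 = 1

1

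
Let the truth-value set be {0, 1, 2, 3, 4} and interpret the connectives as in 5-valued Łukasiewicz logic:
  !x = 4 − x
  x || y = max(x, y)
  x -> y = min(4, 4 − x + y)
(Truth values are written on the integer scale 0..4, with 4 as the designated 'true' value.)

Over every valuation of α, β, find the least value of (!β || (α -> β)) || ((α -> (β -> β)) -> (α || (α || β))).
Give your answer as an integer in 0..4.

3

Take α = 2, β = 1:
!β = !1 = 3
α -> β = 2 -> 1 = 3
!β || (α -> β) = 3 || 3 = 3
β -> β = 1 -> 1 = 4
α -> (β -> β) = 2 -> 4 = 4
α || β = 2 || 1 = 2
α || (α || β) = 2 || 2 = 2
(α -> (β -> β)) -> (α || (α || β)) = 4 -> 2 = 2
(!β || (α -> β)) || ((α -> (β -> β)) -> (α || (α || β))) = 3 || 2 = 3
No assignment yields a value below 3, so this is the minimum.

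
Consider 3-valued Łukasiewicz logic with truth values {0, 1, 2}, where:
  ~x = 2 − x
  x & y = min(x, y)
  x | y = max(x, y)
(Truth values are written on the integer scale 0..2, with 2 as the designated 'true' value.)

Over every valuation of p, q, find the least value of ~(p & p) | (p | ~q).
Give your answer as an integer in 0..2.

Take p = 1, q = 1:
p & p = 1 & 1 = 1
~(p & p) = ~1 = 1
~q = ~1 = 1
p | ~q = 1 | 1 = 1
~(p & p) | (p | ~q) = 1 | 1 = 1
No assignment yields a value below 1, so this is the minimum.

1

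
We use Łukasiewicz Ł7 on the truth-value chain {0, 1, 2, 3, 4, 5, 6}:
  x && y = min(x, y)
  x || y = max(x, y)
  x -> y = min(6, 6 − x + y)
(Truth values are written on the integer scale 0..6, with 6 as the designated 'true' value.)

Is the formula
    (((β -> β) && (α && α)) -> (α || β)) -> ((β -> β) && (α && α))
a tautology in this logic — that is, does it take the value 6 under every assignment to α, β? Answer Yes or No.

Counterexample: take α = 0, β = 0.
β -> β = 0 -> 0 = 6
α && α = 0 && 0 = 0
(β -> β) && (α && α) = 6 && 0 = 0
α || β = 0 || 0 = 0
((β -> β) && (α && α)) -> (α || β) = 0 -> 0 = 6
β -> β = 0 -> 0 = 6
α && α = 0 && 0 = 0
(β -> β) && (α && α) = 6 && 0 = 0
(((β -> β) && (α && α)) -> (α || β)) -> ((β -> β) && (α && α)) = 6 -> 0 = 0
This gives 0 ≠ 6.

No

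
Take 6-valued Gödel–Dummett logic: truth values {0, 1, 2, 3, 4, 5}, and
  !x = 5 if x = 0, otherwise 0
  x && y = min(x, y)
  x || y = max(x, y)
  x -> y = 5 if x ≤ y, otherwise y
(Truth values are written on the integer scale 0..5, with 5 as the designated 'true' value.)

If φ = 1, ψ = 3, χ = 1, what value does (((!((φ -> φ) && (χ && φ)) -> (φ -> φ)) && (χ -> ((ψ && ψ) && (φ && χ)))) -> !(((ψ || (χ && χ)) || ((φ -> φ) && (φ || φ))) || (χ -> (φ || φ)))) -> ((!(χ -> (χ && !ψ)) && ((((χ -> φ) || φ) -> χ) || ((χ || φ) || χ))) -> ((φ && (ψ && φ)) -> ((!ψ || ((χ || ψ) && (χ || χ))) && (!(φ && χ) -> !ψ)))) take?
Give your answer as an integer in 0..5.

5

φ -> φ = 1 -> 1 = 5
χ && φ = 1 && 1 = 1
(φ -> φ) && (χ && φ) = 5 && 1 = 1
!((φ -> φ) && (χ && φ)) = !1 = 0
φ -> φ = 1 -> 1 = 5
!((φ -> φ) && (χ && φ)) -> (φ -> φ) = 0 -> 5 = 5
ψ && ψ = 3 && 3 = 3
φ && χ = 1 && 1 = 1
(ψ && ψ) && (φ && χ) = 3 && 1 = 1
χ -> ((ψ && ψ) && (φ && χ)) = 1 -> 1 = 5
(!((φ -> φ) && (χ && φ)) -> (φ -> φ)) && (χ -> ((ψ && ψ) && (φ && χ))) = 5 && 5 = 5
χ && χ = 1 && 1 = 1
ψ || (χ && χ) = 3 || 1 = 3
φ -> φ = 1 -> 1 = 5
φ || φ = 1 || 1 = 1
(φ -> φ) && (φ || φ) = 5 && 1 = 1
(ψ || (χ && χ)) || ((φ -> φ) && (φ || φ)) = 3 || 1 = 3
φ || φ = 1 || 1 = 1
χ -> (φ || φ) = 1 -> 1 = 5
((ψ || (χ && χ)) || ((φ -> φ) && (φ || φ))) || (χ -> (φ || φ)) = 3 || 5 = 5
!(((ψ || (χ && χ)) || ((φ -> φ) && (φ || φ))) || (χ -> (φ || φ))) = !5 = 0
((!((φ -> φ) && (χ && φ)) -> (φ -> φ)) && (χ -> ((ψ && ψ) && (φ && χ)))) -> !(((ψ || (χ && χ)) || ((φ -> φ) && (φ || φ))) || (χ -> (φ || φ))) = 5 -> 0 = 0
!ψ = !3 = 0
χ && !ψ = 1 && 0 = 0
χ -> (χ && !ψ) = 1 -> 0 = 0
!(χ -> (χ && !ψ)) = !0 = 5
χ -> φ = 1 -> 1 = 5
(χ -> φ) || φ = 5 || 1 = 5
((χ -> φ) || φ) -> χ = 5 -> 1 = 1
χ || φ = 1 || 1 = 1
(χ || φ) || χ = 1 || 1 = 1
(((χ -> φ) || φ) -> χ) || ((χ || φ) || χ) = 1 || 1 = 1
!(χ -> (χ && !ψ)) && ((((χ -> φ) || φ) -> χ) || ((χ || φ) || χ)) = 5 && 1 = 1
ψ && φ = 3 && 1 = 1
φ && (ψ && φ) = 1 && 1 = 1
!ψ = !3 = 0
χ || ψ = 1 || 3 = 3
χ || χ = 1 || 1 = 1
(χ || ψ) && (χ || χ) = 3 && 1 = 1
!ψ || ((χ || ψ) && (χ || χ)) = 0 || 1 = 1
φ && χ = 1 && 1 = 1
!(φ && χ) = !1 = 0
!ψ = !3 = 0
!(φ && χ) -> !ψ = 0 -> 0 = 5
(!ψ || ((χ || ψ) && (χ || χ))) && (!(φ && χ) -> !ψ) = 1 && 5 = 1
(φ && (ψ && φ)) -> ((!ψ || ((χ || ψ) && (χ || χ))) && (!(φ && χ) -> !ψ)) = 1 -> 1 = 5
(!(χ -> (χ && !ψ)) && ((((χ -> φ) || φ) -> χ) || ((χ || φ) || χ))) -> ((φ && (ψ && φ)) -> ((!ψ || ((χ || ψ) && (χ || χ))) && (!(φ && χ) -> !ψ))) = 1 -> 5 = 5
(((!((φ -> φ) && (χ && φ)) -> (φ -> φ)) && (χ -> ((ψ && ψ) && (φ && χ)))) -> !(((ψ || (χ && χ)) || ((φ -> φ) && (φ || φ))) || (χ -> (φ || φ)))) -> ((!(χ -> (χ && !ψ)) && ((((χ -> φ) || φ) -> χ) || ((χ || φ) || χ))) -> ((φ && (ψ && φ)) -> ((!ψ || ((χ || ψ) && (χ || χ))) && (!(φ && χ) -> !ψ)))) = 0 -> 5 = 5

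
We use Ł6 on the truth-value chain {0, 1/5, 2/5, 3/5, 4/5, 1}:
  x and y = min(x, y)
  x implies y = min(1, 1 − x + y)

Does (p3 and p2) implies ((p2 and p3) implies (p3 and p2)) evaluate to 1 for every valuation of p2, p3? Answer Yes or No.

Yes

At p2 = 0, p3 = 1/5, for instance:
p3 and p2 = 1/5 and 0 = 0
p2 and p3 = 0 and 1/5 = 0
(p2 and p3) implies (p3 and p2) = 0 implies 0 = 1
(p3 and p2) implies ((p2 and p3) implies (p3 and p2)) = 0 implies 1 = 1
and checking the remaining 35 assignments likewise gives ≥ 1 in every case.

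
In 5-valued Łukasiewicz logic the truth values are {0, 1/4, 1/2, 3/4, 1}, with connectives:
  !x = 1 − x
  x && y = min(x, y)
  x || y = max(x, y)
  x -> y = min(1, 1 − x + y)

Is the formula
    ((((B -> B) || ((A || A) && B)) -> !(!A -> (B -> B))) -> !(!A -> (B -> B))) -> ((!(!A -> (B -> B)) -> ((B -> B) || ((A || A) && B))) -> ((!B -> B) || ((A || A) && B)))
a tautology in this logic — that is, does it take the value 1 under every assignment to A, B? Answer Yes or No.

No

Counterexample: take A = 0, B = 0.
B -> B = 0 -> 0 = 1
A || A = 0 || 0 = 0
(A || A) && B = 0 && 0 = 0
(B -> B) || ((A || A) && B) = 1 || 0 = 1
!A = !0 = 1
B -> B = 0 -> 0 = 1
!A -> (B -> B) = 1 -> 1 = 1
!(!A -> (B -> B)) = !1 = 0
((B -> B) || ((A || A) && B)) -> !(!A -> (B -> B)) = 1 -> 0 = 0
!A = !0 = 1
B -> B = 0 -> 0 = 1
!A -> (B -> B) = 1 -> 1 = 1
!(!A -> (B -> B)) = !1 = 0
(((B -> B) || ((A || A) && B)) -> !(!A -> (B -> B))) -> !(!A -> (B -> B)) = 0 -> 0 = 1
!A = !0 = 1
B -> B = 0 -> 0 = 1
!A -> (B -> B) = 1 -> 1 = 1
!(!A -> (B -> B)) = !1 = 0
B -> B = 0 -> 0 = 1
A || A = 0 || 0 = 0
(A || A) && B = 0 && 0 = 0
(B -> B) || ((A || A) && B) = 1 || 0 = 1
!(!A -> (B -> B)) -> ((B -> B) || ((A || A) && B)) = 0 -> 1 = 1
!B = !0 = 1
!B -> B = 1 -> 0 = 0
A || A = 0 || 0 = 0
(A || A) && B = 0 && 0 = 0
(!B -> B) || ((A || A) && B) = 0 || 0 = 0
(!(!A -> (B -> B)) -> ((B -> B) || ((A || A) && B))) -> ((!B -> B) || ((A || A) && B)) = 1 -> 0 = 0
((((B -> B) || ((A || A) && B)) -> !(!A -> (B -> B))) -> !(!A -> (B -> B))) -> ((!(!A -> (B -> B)) -> ((B -> B) || ((A || A) && B))) -> ((!B -> B) || ((A || A) && B))) = 1 -> 0 = 0
This gives 0 ≠ 1.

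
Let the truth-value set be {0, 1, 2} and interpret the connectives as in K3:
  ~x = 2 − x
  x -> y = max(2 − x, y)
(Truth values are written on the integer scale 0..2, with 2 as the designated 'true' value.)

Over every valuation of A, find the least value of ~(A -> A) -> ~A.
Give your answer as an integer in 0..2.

Take A = 1:
A -> A = 1 -> 1 = 1
~(A -> A) = ~1 = 1
~A = ~1 = 1
~(A -> A) -> ~A = 1 -> 1 = 1
No assignment yields a value below 1, so this is the minimum.

1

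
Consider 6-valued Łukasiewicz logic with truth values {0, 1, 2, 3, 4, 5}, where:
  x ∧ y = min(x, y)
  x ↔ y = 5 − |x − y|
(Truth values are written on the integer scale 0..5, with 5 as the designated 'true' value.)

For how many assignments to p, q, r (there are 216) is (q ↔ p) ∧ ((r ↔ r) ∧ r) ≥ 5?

value 5: 6 assignments (counts)
value 4: 26 assignments
value 3: 40 assignments
value 2: 48 assignments
value 1: 50 assignments
value 0: 46 assignments
So 6 of the 216 assignments meet the threshold.

6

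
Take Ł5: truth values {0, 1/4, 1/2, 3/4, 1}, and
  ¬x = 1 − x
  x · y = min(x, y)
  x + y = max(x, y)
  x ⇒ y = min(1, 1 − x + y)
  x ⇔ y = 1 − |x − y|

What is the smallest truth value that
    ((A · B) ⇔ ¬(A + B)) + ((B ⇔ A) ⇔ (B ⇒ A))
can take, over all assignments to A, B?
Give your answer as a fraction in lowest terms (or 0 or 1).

Take A = 1/2, B = 0:
A · B = 1/2 · 0 = 0
A + B = 1/2 + 0 = 1/2
¬(A + B) = ¬1/2 = 1/2
(A · B) ⇔ ¬(A + B) = 0 ⇔ 1/2 = 1/2
B ⇔ A = 0 ⇔ 1/2 = 1/2
B ⇒ A = 0 ⇒ 1/2 = 1
(B ⇔ A) ⇔ (B ⇒ A) = 1/2 ⇔ 1 = 1/2
((A · B) ⇔ ¬(A + B)) + ((B ⇔ A) ⇔ (B ⇒ A)) = 1/2 + 1/2 = 1/2
No assignment yields a value below 1/2, so this is the minimum.

1/2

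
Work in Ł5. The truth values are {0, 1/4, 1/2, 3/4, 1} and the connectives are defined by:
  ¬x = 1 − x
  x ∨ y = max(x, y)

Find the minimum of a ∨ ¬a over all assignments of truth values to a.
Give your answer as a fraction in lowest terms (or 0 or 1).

Take a = 1/2:
¬a = ¬1/2 = 1/2
a ∨ ¬a = 1/2 ∨ 1/2 = 1/2
No assignment yields a value below 1/2, so this is the minimum.

1/2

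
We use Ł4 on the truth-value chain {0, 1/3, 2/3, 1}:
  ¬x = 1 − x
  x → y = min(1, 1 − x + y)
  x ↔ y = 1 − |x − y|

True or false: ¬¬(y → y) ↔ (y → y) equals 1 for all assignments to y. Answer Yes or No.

Yes

y = 0 ↦ 1
y = 1/3 ↦ 1
y = 2/3 ↦ 1
y = 1 ↦ 1
Every assignment gives a value ≥ 1.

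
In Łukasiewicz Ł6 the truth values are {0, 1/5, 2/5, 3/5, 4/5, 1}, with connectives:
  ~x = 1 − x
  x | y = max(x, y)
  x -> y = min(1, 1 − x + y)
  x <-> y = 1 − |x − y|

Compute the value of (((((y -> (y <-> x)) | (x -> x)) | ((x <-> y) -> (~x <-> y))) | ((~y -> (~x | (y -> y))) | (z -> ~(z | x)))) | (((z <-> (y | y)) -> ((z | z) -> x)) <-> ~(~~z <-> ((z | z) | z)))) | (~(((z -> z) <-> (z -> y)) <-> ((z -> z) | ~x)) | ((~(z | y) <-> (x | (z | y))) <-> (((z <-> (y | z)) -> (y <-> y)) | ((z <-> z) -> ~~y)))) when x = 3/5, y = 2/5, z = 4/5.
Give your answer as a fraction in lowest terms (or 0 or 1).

1

y <-> x = 2/5 <-> 3/5 = 4/5
y -> (y <-> x) = 2/5 -> 4/5 = 1
x -> x = 3/5 -> 3/5 = 1
(y -> (y <-> x)) | (x -> x) = 1 | 1 = 1
x <-> y = 3/5 <-> 2/5 = 4/5
~x = ~3/5 = 2/5
~x <-> y = 2/5 <-> 2/5 = 1
(x <-> y) -> (~x <-> y) = 4/5 -> 1 = 1
((y -> (y <-> x)) | (x -> x)) | ((x <-> y) -> (~x <-> y)) = 1 | 1 = 1
~y = ~2/5 = 3/5
~x = ~3/5 = 2/5
y -> y = 2/5 -> 2/5 = 1
~x | (y -> y) = 2/5 | 1 = 1
~y -> (~x | (y -> y)) = 3/5 -> 1 = 1
z | x = 4/5 | 3/5 = 4/5
~(z | x) = ~4/5 = 1/5
z -> ~(z | x) = 4/5 -> 1/5 = 2/5
(~y -> (~x | (y -> y))) | (z -> ~(z | x)) = 1 | 2/5 = 1
(((y -> (y <-> x)) | (x -> x)) | ((x <-> y) -> (~x <-> y))) | ((~y -> (~x | (y -> y))) | (z -> ~(z | x))) = 1 | 1 = 1
y | y = 2/5 | 2/5 = 2/5
z <-> (y | y) = 4/5 <-> 2/5 = 3/5
z | z = 4/5 | 4/5 = 4/5
(z | z) -> x = 4/5 -> 3/5 = 4/5
(z <-> (y | y)) -> ((z | z) -> x) = 3/5 -> 4/5 = 1
~z = ~4/5 = 1/5
~~z = ~1/5 = 4/5
z | z = 4/5 | 4/5 = 4/5
(z | z) | z = 4/5 | 4/5 = 4/5
~~z <-> ((z | z) | z) = 4/5 <-> 4/5 = 1
~(~~z <-> ((z | z) | z)) = ~1 = 0
((z <-> (y | y)) -> ((z | z) -> x)) <-> ~(~~z <-> ((z | z) | z)) = 1 <-> 0 = 0
((((y -> (y <-> x)) | (x -> x)) | ((x <-> y) -> (~x <-> y))) | ((~y -> (~x | (y -> y))) | (z -> ~(z | x)))) | (((z <-> (y | y)) -> ((z | z) -> x)) <-> ~(~~z <-> ((z | z) | z))) = 1 | 0 = 1
z -> z = 4/5 -> 4/5 = 1
z -> y = 4/5 -> 2/5 = 3/5
(z -> z) <-> (z -> y) = 1 <-> 3/5 = 3/5
z -> z = 4/5 -> 4/5 = 1
~x = ~3/5 = 2/5
(z -> z) | ~x = 1 | 2/5 = 1
((z -> z) <-> (z -> y)) <-> ((z -> z) | ~x) = 3/5 <-> 1 = 3/5
~(((z -> z) <-> (z -> y)) <-> ((z -> z) | ~x)) = ~3/5 = 2/5
z | y = 4/5 | 2/5 = 4/5
~(z | y) = ~4/5 = 1/5
z | y = 4/5 | 2/5 = 4/5
x | (z | y) = 3/5 | 4/5 = 4/5
~(z | y) <-> (x | (z | y)) = 1/5 <-> 4/5 = 2/5
y | z = 2/5 | 4/5 = 4/5
z <-> (y | z) = 4/5 <-> 4/5 = 1
y <-> y = 2/5 <-> 2/5 = 1
(z <-> (y | z)) -> (y <-> y) = 1 -> 1 = 1
z <-> z = 4/5 <-> 4/5 = 1
~y = ~2/5 = 3/5
~~y = ~3/5 = 2/5
(z <-> z) -> ~~y = 1 -> 2/5 = 2/5
((z <-> (y | z)) -> (y <-> y)) | ((z <-> z) -> ~~y) = 1 | 2/5 = 1
(~(z | y) <-> (x | (z | y))) <-> (((z <-> (y | z)) -> (y <-> y)) | ((z <-> z) -> ~~y)) = 2/5 <-> 1 = 2/5
~(((z -> z) <-> (z -> y)) <-> ((z -> z) | ~x)) | ((~(z | y) <-> (x | (z | y))) <-> (((z <-> (y | z)) -> (y <-> y)) | ((z <-> z) -> ~~y))) = 2/5 | 2/5 = 2/5
(((((y -> (y <-> x)) | (x -> x)) | ((x <-> y) -> (~x <-> y))) | ((~y -> (~x | (y -> y))) | (z -> ~(z | x)))) | (((z <-> (y | y)) -> ((z | z) -> x)) <-> ~(~~z <-> ((z | z) | z)))) | (~(((z -> z) <-> (z -> y)) <-> ((z -> z) | ~x)) | ((~(z | y) <-> (x | (z | y))) <-> (((z <-> (y | z)) -> (y <-> y)) | ((z <-> z) -> ~~y)))) = 1 | 2/5 = 1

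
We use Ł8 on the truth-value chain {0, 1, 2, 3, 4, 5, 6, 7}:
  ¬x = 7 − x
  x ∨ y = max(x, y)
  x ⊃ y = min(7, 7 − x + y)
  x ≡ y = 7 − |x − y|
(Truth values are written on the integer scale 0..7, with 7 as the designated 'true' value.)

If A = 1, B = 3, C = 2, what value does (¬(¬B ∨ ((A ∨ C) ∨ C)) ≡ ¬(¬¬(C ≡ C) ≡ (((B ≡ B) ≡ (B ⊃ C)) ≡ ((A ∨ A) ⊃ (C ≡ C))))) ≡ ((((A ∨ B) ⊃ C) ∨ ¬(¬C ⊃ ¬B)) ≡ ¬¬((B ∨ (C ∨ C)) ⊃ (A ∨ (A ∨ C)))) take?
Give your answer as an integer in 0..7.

¬B = ¬3 = 4
A ∨ C = 1 ∨ 2 = 2
(A ∨ C) ∨ C = 2 ∨ 2 = 2
¬B ∨ ((A ∨ C) ∨ C) = 4 ∨ 2 = 4
¬(¬B ∨ ((A ∨ C) ∨ C)) = ¬4 = 3
C ≡ C = 2 ≡ 2 = 7
¬(C ≡ C) = ¬7 = 0
¬¬(C ≡ C) = ¬0 = 7
B ≡ B = 3 ≡ 3 = 7
B ⊃ C = 3 ⊃ 2 = 6
(B ≡ B) ≡ (B ⊃ C) = 7 ≡ 6 = 6
A ∨ A = 1 ∨ 1 = 1
C ≡ C = 2 ≡ 2 = 7
(A ∨ A) ⊃ (C ≡ C) = 1 ⊃ 7 = 7
((B ≡ B) ≡ (B ⊃ C)) ≡ ((A ∨ A) ⊃ (C ≡ C)) = 6 ≡ 7 = 6
¬¬(C ≡ C) ≡ (((B ≡ B) ≡ (B ⊃ C)) ≡ ((A ∨ A) ⊃ (C ≡ C))) = 7 ≡ 6 = 6
¬(¬¬(C ≡ C) ≡ (((B ≡ B) ≡ (B ⊃ C)) ≡ ((A ∨ A) ⊃ (C ≡ C)))) = ¬6 = 1
¬(¬B ∨ ((A ∨ C) ∨ C)) ≡ ¬(¬¬(C ≡ C) ≡ (((B ≡ B) ≡ (B ⊃ C)) ≡ ((A ∨ A) ⊃ (C ≡ C)))) = 3 ≡ 1 = 5
A ∨ B = 1 ∨ 3 = 3
(A ∨ B) ⊃ C = 3 ⊃ 2 = 6
¬C = ¬2 = 5
¬B = ¬3 = 4
¬C ⊃ ¬B = 5 ⊃ 4 = 6
¬(¬C ⊃ ¬B) = ¬6 = 1
((A ∨ B) ⊃ C) ∨ ¬(¬C ⊃ ¬B) = 6 ∨ 1 = 6
C ∨ C = 2 ∨ 2 = 2
B ∨ (C ∨ C) = 3 ∨ 2 = 3
A ∨ C = 1 ∨ 2 = 2
A ∨ (A ∨ C) = 1 ∨ 2 = 2
(B ∨ (C ∨ C)) ⊃ (A ∨ (A ∨ C)) = 3 ⊃ 2 = 6
¬((B ∨ (C ∨ C)) ⊃ (A ∨ (A ∨ C))) = ¬6 = 1
¬¬((B ∨ (C ∨ C)) ⊃ (A ∨ (A ∨ C))) = ¬1 = 6
(((A ∨ B) ⊃ C) ∨ ¬(¬C ⊃ ¬B)) ≡ ¬¬((B ∨ (C ∨ C)) ⊃ (A ∨ (A ∨ C))) = 6 ≡ 6 = 7
(¬(¬B ∨ ((A ∨ C) ∨ C)) ≡ ¬(¬¬(C ≡ C) ≡ (((B ≡ B) ≡ (B ⊃ C)) ≡ ((A ∨ A) ⊃ (C ≡ C))))) ≡ ((((A ∨ B) ⊃ C) ∨ ¬(¬C ⊃ ¬B)) ≡ ¬¬((B ∨ (C ∨ C)) ⊃ (A ∨ (A ∨ C)))) = 5 ≡ 7 = 5

5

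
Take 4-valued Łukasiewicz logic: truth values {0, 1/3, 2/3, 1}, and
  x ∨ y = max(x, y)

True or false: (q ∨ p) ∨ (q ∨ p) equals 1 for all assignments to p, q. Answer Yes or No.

No

Counterexample: take p = 0, q = 0.
q ∨ p = 0 ∨ 0 = 0
(q ∨ p) ∨ (q ∨ p) = 0 ∨ 0 = 0
This gives 0 ≠ 1.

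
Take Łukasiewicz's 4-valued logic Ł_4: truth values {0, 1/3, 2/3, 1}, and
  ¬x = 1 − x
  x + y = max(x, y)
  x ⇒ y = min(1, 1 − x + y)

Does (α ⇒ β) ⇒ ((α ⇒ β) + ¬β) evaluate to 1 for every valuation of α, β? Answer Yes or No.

Yes

α = 0, β = 0 ↦ 1
α = 0, β = 1/3 ↦ 1
α = 0, β = 2/3 ↦ 1
α = 0, β = 1 ↦ 1
α = 1/3, β = 0 ↦ 1
α = 1/3, β = 1/3 ↦ 1
α = 1/3, β = 2/3 ↦ 1
α = 1/3, β = 1 ↦ 1
α = 2/3, β = 0 ↦ 1
α = 2/3, β = 1/3 ↦ 1
α = 2/3, β = 2/3 ↦ 1
α = 2/3, β = 1 ↦ 1
α = 1, β = 0 ↦ 1
α = 1, β = 1/3 ↦ 1
α = 1, β = 2/3 ↦ 1
α = 1, β = 1 ↦ 1
Every assignment gives a value ≥ 1.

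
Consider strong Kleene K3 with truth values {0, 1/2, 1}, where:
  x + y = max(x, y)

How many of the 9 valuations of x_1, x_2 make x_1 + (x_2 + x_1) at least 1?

x_1 = 0, x_2 = 0 ↦ 0  <
x_1 = 0, x_2 = 1/2 ↦ 1/2  <
x_1 = 0, x_2 = 1 ↦ 1  ≥
x_1 = 1/2, x_2 = 0 ↦ 1/2  <
x_1 = 1/2, x_2 = 1/2 ↦ 1/2  <
x_1 = 1/2, x_2 = 1 ↦ 1  ≥
x_1 = 1, x_2 = 0 ↦ 1  ≥
x_1 = 1, x_2 = 1/2 ↦ 1  ≥
x_1 = 1, x_2 = 1 ↦ 1  ≥
So 5 of the 9 assignments meet the threshold.

5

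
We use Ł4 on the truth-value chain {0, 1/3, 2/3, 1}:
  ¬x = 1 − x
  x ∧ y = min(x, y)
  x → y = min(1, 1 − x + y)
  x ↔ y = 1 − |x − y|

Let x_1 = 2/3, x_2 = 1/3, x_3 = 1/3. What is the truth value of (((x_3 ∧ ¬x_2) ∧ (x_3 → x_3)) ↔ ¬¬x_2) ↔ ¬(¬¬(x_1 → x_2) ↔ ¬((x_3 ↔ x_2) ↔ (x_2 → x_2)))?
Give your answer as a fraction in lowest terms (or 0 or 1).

¬x_2 = ¬1/3 = 2/3
x_3 ∧ ¬x_2 = 1/3 ∧ 2/3 = 1/3
x_3 → x_3 = 1/3 → 1/3 = 1
(x_3 ∧ ¬x_2) ∧ (x_3 → x_3) = 1/3 ∧ 1 = 1/3
¬x_2 = ¬1/3 = 2/3
¬¬x_2 = ¬2/3 = 1/3
((x_3 ∧ ¬x_2) ∧ (x_3 → x_3)) ↔ ¬¬x_2 = 1/3 ↔ 1/3 = 1
x_1 → x_2 = 2/3 → 1/3 = 2/3
¬(x_1 → x_2) = ¬2/3 = 1/3
¬¬(x_1 → x_2) = ¬1/3 = 2/3
x_3 ↔ x_2 = 1/3 ↔ 1/3 = 1
x_2 → x_2 = 1/3 → 1/3 = 1
(x_3 ↔ x_2) ↔ (x_2 → x_2) = 1 ↔ 1 = 1
¬((x_3 ↔ x_2) ↔ (x_2 → x_2)) = ¬1 = 0
¬¬(x_1 → x_2) ↔ ¬((x_3 ↔ x_2) ↔ (x_2 → x_2)) = 2/3 ↔ 0 = 1/3
¬(¬¬(x_1 → x_2) ↔ ¬((x_3 ↔ x_2) ↔ (x_2 → x_2))) = ¬1/3 = 2/3
(((x_3 ∧ ¬x_2) ∧ (x_3 → x_3)) ↔ ¬¬x_2) ↔ ¬(¬¬(x_1 → x_2) ↔ ¬((x_3 ↔ x_2) ↔ (x_2 → x_2))) = 1 ↔ 2/3 = 2/3

2/3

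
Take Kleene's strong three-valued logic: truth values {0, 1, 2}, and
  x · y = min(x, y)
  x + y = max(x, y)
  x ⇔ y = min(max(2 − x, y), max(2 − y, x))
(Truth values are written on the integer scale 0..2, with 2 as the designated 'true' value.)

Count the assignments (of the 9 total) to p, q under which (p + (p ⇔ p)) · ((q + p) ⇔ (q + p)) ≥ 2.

p = 0, q = 0 ↦ 2  ≥
p = 0, q = 1 ↦ 1  <
p = 0, q = 2 ↦ 2  ≥
p = 1, q = 0 ↦ 1  <
p = 1, q = 1 ↦ 1  <
p = 1, q = 2 ↦ 1  <
p = 2, q = 0 ↦ 2  ≥
p = 2, q = 1 ↦ 2  ≥
p = 2, q = 2 ↦ 2  ≥
So 5 of the 9 assignments meet the threshold.

5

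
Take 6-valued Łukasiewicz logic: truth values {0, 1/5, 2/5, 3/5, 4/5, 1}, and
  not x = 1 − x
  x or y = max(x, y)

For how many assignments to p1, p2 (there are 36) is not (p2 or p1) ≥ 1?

1

value 1: 1 assignment (counts)
value 4/5: 3 assignments
value 3/5: 5 assignments
value 2/5: 7 assignments
value 1/5: 9 assignments
value 0: 11 assignments
So 1 of the 36 assignments meets the threshold.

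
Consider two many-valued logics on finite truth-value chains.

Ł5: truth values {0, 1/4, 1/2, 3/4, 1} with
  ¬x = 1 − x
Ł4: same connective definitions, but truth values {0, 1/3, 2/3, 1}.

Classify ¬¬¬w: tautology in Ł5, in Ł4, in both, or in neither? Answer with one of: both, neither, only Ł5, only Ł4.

In Ł5: at w = 1/4 the value is 3/4 — not a tautology.
In Ł4: at w = 1/3 the value is 2/3 — not a tautology.

neither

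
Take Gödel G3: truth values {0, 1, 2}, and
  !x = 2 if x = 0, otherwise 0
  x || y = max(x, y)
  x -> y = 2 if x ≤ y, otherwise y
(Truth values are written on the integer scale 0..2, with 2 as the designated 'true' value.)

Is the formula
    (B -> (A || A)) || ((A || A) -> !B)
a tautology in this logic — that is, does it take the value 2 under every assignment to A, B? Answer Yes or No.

Counterexample: take A = 1, B = 2.
A || A = 1 || 1 = 1
B -> (A || A) = 2 -> 1 = 1
A || A = 1 || 1 = 1
!B = !2 = 0
(A || A) -> !B = 1 -> 0 = 0
(B -> (A || A)) || ((A || A) -> !B) = 1 || 0 = 1
This gives 1 ≠ 2.

No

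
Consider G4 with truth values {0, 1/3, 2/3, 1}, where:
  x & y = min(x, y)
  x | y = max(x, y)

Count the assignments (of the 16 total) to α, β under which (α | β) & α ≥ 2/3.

8

α = 0, β = 0 ↦ 0  <
α = 0, β = 1/3 ↦ 0  <
α = 0, β = 2/3 ↦ 0  <
α = 0, β = 1 ↦ 0  <
α = 1/3, β = 0 ↦ 1/3  <
α = 1/3, β = 1/3 ↦ 1/3  <
α = 1/3, β = 2/3 ↦ 1/3  <
α = 1/3, β = 1 ↦ 1/3  <
α = 2/3, β = 0 ↦ 2/3  ≥
α = 2/3, β = 1/3 ↦ 2/3  ≥
α = 2/3, β = 2/3 ↦ 2/3  ≥
α = 2/3, β = 1 ↦ 2/3  ≥
α = 1, β = 0 ↦ 1  ≥
α = 1, β = 1/3 ↦ 1  ≥
α = 1, β = 2/3 ↦ 1  ≥
α = 1, β = 1 ↦ 1  ≥
So 8 of the 16 assignments meet the threshold.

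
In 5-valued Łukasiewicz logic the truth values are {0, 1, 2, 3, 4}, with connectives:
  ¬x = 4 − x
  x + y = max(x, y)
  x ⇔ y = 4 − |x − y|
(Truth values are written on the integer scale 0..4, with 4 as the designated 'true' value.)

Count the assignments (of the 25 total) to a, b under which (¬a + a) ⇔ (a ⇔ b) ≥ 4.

value 4: 8 assignments (counts)
value 3: 8 assignments
value 2: 5 assignments
value 1: 2 assignments
value 0: 2 assignments
So 8 of the 25 assignments meet the threshold.

8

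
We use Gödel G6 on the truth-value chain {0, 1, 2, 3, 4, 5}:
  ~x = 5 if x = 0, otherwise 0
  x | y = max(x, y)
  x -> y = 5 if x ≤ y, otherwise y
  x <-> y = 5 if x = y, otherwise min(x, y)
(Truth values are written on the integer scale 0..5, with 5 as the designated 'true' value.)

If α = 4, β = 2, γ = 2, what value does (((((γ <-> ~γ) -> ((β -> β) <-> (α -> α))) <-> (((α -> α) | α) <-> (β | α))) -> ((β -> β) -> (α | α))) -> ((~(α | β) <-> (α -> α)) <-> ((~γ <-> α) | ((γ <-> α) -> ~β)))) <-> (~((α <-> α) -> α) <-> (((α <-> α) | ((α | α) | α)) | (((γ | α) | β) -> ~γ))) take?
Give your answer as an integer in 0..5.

0

~γ = ~2 = 0
γ <-> ~γ = 2 <-> 0 = 0
β -> β = 2 -> 2 = 5
α -> α = 4 -> 4 = 5
(β -> β) <-> (α -> α) = 5 <-> 5 = 5
(γ <-> ~γ) -> ((β -> β) <-> (α -> α)) = 0 -> 5 = 5
α -> α = 4 -> 4 = 5
(α -> α) | α = 5 | 4 = 5
β | α = 2 | 4 = 4
((α -> α) | α) <-> (β | α) = 5 <-> 4 = 4
((γ <-> ~γ) -> ((β -> β) <-> (α -> α))) <-> (((α -> α) | α) <-> (β | α)) = 5 <-> 4 = 4
β -> β = 2 -> 2 = 5
α | α = 4 | 4 = 4
(β -> β) -> (α | α) = 5 -> 4 = 4
(((γ <-> ~γ) -> ((β -> β) <-> (α -> α))) <-> (((α -> α) | α) <-> (β | α))) -> ((β -> β) -> (α | α)) = 4 -> 4 = 5
α | β = 4 | 2 = 4
~(α | β) = ~4 = 0
α -> α = 4 -> 4 = 5
~(α | β) <-> (α -> α) = 0 <-> 5 = 0
~γ = ~2 = 0
~γ <-> α = 0 <-> 4 = 0
γ <-> α = 2 <-> 4 = 2
~β = ~2 = 0
(γ <-> α) -> ~β = 2 -> 0 = 0
(~γ <-> α) | ((γ <-> α) -> ~β) = 0 | 0 = 0
(~(α | β) <-> (α -> α)) <-> ((~γ <-> α) | ((γ <-> α) -> ~β)) = 0 <-> 0 = 5
((((γ <-> ~γ) -> ((β -> β) <-> (α -> α))) <-> (((α -> α) | α) <-> (β | α))) -> ((β -> β) -> (α | α))) -> ((~(α | β) <-> (α -> α)) <-> ((~γ <-> α) | ((γ <-> α) -> ~β))) = 5 -> 5 = 5
α <-> α = 4 <-> 4 = 5
(α <-> α) -> α = 5 -> 4 = 4
~((α <-> α) -> α) = ~4 = 0
α <-> α = 4 <-> 4 = 5
α | α = 4 | 4 = 4
(α | α) | α = 4 | 4 = 4
(α <-> α) | ((α | α) | α) = 5 | 4 = 5
γ | α = 2 | 4 = 4
(γ | α) | β = 4 | 2 = 4
~γ = ~2 = 0
((γ | α) | β) -> ~γ = 4 -> 0 = 0
((α <-> α) | ((α | α) | α)) | (((γ | α) | β) -> ~γ) = 5 | 0 = 5
~((α <-> α) -> α) <-> (((α <-> α) | ((α | α) | α)) | (((γ | α) | β) -> ~γ)) = 0 <-> 5 = 0
(((((γ <-> ~γ) -> ((β -> β) <-> (α -> α))) <-> (((α -> α) | α) <-> (β | α))) -> ((β -> β) -> (α | α))) -> ((~(α | β) <-> (α -> α)) <-> ((~γ <-> α) | ((γ <-> α) -> ~β)))) <-> (~((α <-> α) -> α) <-> (((α <-> α) | ((α | α) | α)) | (((γ | α) | β) -> ~γ))) = 5 <-> 0 = 0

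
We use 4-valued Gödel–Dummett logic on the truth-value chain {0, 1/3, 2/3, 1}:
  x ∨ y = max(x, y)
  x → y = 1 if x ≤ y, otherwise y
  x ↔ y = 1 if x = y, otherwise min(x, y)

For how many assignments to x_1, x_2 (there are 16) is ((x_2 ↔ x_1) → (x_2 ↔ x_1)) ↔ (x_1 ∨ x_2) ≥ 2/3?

12

x_1 = 0, x_2 = 0 ↦ 0  <
x_1 = 0, x_2 = 1/3 ↦ 1/3  <
x_1 = 0, x_2 = 2/3 ↦ 2/3  ≥
x_1 = 0, x_2 = 1 ↦ 1  ≥
x_1 = 1/3, x_2 = 0 ↦ 1/3  <
x_1 = 1/3, x_2 = 1/3 ↦ 1/3  <
x_1 = 1/3, x_2 = 2/3 ↦ 2/3  ≥
x_1 = 1/3, x_2 = 1 ↦ 1  ≥
x_1 = 2/3, x_2 = 0 ↦ 2/3  ≥
x_1 = 2/3, x_2 = 1/3 ↦ 2/3  ≥
x_1 = 2/3, x_2 = 2/3 ↦ 2/3  ≥
x_1 = 2/3, x_2 = 1 ↦ 1  ≥
x_1 = 1, x_2 = 0 ↦ 1  ≥
x_1 = 1, x_2 = 1/3 ↦ 1  ≥
x_1 = 1, x_2 = 2/3 ↦ 1  ≥
x_1 = 1, x_2 = 1 ↦ 1  ≥
So 12 of the 16 assignments meet the threshold.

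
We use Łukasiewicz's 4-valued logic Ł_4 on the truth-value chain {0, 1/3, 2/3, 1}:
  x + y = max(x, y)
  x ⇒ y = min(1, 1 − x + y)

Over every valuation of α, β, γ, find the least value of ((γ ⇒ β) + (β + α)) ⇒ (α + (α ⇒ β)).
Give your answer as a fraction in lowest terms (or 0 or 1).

Take α = 1/3, β = 0, γ = 0:
γ ⇒ β = 0 ⇒ 0 = 1
β + α = 0 + 1/3 = 1/3
(γ ⇒ β) + (β + α) = 1 + 1/3 = 1
α ⇒ β = 1/3 ⇒ 0 = 2/3
α + (α ⇒ β) = 1/3 + 2/3 = 2/3
((γ ⇒ β) + (β + α)) ⇒ (α + (α ⇒ β)) = 1 ⇒ 2/3 = 2/3
No assignment yields a value below 2/3, so this is the minimum.

2/3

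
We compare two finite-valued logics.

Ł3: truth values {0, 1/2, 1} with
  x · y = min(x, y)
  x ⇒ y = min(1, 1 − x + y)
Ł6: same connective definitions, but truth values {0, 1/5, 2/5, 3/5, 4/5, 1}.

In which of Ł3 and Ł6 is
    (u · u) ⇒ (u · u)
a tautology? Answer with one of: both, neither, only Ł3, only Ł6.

both

In Ł3: every assignment gives 1 — tautology.
In Ł6: every assignment gives 1 — tautology.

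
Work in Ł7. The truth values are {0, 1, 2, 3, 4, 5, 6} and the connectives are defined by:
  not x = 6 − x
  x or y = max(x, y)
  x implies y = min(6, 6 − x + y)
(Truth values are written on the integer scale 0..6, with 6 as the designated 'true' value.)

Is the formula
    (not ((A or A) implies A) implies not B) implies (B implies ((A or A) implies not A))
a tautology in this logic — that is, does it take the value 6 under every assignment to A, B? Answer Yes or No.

No

Counterexample: take A = 4, B = 5.
A or A = 4 or 4 = 4
(A or A) implies A = 4 implies 4 = 6
not ((A or A) implies A) = not 6 = 0
not B = not 5 = 1
not ((A or A) implies A) implies not B = 0 implies 1 = 6
A or A = 4 or 4 = 4
not A = not 4 = 2
(A or A) implies not A = 4 implies 2 = 4
B implies ((A or A) implies not A) = 5 implies 4 = 5
(not ((A or A) implies A) implies not B) implies (B implies ((A or A) implies not A)) = 6 implies 5 = 5
This gives 5 ≠ 6.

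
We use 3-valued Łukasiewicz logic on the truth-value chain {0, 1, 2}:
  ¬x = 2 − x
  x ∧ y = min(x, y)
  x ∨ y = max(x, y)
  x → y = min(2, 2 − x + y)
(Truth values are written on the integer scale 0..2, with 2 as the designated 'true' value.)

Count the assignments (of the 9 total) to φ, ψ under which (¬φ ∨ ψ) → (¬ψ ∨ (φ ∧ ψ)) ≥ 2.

6

φ = 0, ψ = 0 ↦ 2  ≥
φ = 0, ψ = 1 ↦ 1  <
φ = 0, ψ = 2 ↦ 0  <
φ = 1, ψ = 0 ↦ 2  ≥
φ = 1, ψ = 1 ↦ 2  ≥
φ = 1, ψ = 2 ↦ 1  <
φ = 2, ψ = 0 ↦ 2  ≥
φ = 2, ψ = 1 ↦ 2  ≥
φ = 2, ψ = 2 ↦ 2  ≥
So 6 of the 9 assignments meet the threshold.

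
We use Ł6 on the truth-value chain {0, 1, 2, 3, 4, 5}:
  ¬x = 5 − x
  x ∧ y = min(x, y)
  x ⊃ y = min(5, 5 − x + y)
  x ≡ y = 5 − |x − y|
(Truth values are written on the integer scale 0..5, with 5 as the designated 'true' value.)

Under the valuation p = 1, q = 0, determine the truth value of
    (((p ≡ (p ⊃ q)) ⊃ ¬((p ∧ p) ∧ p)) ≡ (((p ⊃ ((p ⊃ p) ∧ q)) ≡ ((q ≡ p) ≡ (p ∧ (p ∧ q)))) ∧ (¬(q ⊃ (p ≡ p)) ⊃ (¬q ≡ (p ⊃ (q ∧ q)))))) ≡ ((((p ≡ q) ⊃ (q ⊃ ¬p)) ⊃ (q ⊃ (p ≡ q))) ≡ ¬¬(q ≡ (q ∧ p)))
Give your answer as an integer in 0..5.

p ⊃ q = 1 ⊃ 0 = 4
p ≡ (p ⊃ q) = 1 ≡ 4 = 2
p ∧ p = 1 ∧ 1 = 1
(p ∧ p) ∧ p = 1 ∧ 1 = 1
¬((p ∧ p) ∧ p) = ¬1 = 4
(p ≡ (p ⊃ q)) ⊃ ¬((p ∧ p) ∧ p) = 2 ⊃ 4 = 5
p ⊃ p = 1 ⊃ 1 = 5
(p ⊃ p) ∧ q = 5 ∧ 0 = 0
p ⊃ ((p ⊃ p) ∧ q) = 1 ⊃ 0 = 4
q ≡ p = 0 ≡ 1 = 4
p ∧ q = 1 ∧ 0 = 0
p ∧ (p ∧ q) = 1 ∧ 0 = 0
(q ≡ p) ≡ (p ∧ (p ∧ q)) = 4 ≡ 0 = 1
(p ⊃ ((p ⊃ p) ∧ q)) ≡ ((q ≡ p) ≡ (p ∧ (p ∧ q))) = 4 ≡ 1 = 2
p ≡ p = 1 ≡ 1 = 5
q ⊃ (p ≡ p) = 0 ⊃ 5 = 5
¬(q ⊃ (p ≡ p)) = ¬5 = 0
¬q = ¬0 = 5
q ∧ q = 0 ∧ 0 = 0
p ⊃ (q ∧ q) = 1 ⊃ 0 = 4
¬q ≡ (p ⊃ (q ∧ q)) = 5 ≡ 4 = 4
¬(q ⊃ (p ≡ p)) ⊃ (¬q ≡ (p ⊃ (q ∧ q))) = 0 ⊃ 4 = 5
((p ⊃ ((p ⊃ p) ∧ q)) ≡ ((q ≡ p) ≡ (p ∧ (p ∧ q)))) ∧ (¬(q ⊃ (p ≡ p)) ⊃ (¬q ≡ (p ⊃ (q ∧ q)))) = 2 ∧ 5 = 2
((p ≡ (p ⊃ q)) ⊃ ¬((p ∧ p) ∧ p)) ≡ (((p ⊃ ((p ⊃ p) ∧ q)) ≡ ((q ≡ p) ≡ (p ∧ (p ∧ q)))) ∧ (¬(q ⊃ (p ≡ p)) ⊃ (¬q ≡ (p ⊃ (q ∧ q))))) = 5 ≡ 2 = 2
p ≡ q = 1 ≡ 0 = 4
¬p = ¬1 = 4
q ⊃ ¬p = 0 ⊃ 4 = 5
(p ≡ q) ⊃ (q ⊃ ¬p) = 4 ⊃ 5 = 5
p ≡ q = 1 ≡ 0 = 4
q ⊃ (p ≡ q) = 0 ⊃ 4 = 5
((p ≡ q) ⊃ (q ⊃ ¬p)) ⊃ (q ⊃ (p ≡ q)) = 5 ⊃ 5 = 5
q ∧ p = 0 ∧ 1 = 0
q ≡ (q ∧ p) = 0 ≡ 0 = 5
¬(q ≡ (q ∧ p)) = ¬5 = 0
¬¬(q ≡ (q ∧ p)) = ¬0 = 5
(((p ≡ q) ⊃ (q ⊃ ¬p)) ⊃ (q ⊃ (p ≡ q))) ≡ ¬¬(q ≡ (q ∧ p)) = 5 ≡ 5 = 5
(((p ≡ (p ⊃ q)) ⊃ ¬((p ∧ p) ∧ p)) ≡ (((p ⊃ ((p ⊃ p) ∧ q)) ≡ ((q ≡ p) ≡ (p ∧ (p ∧ q)))) ∧ (¬(q ⊃ (p ≡ p)) ⊃ (¬q ≡ (p ⊃ (q ∧ q)))))) ≡ ((((p ≡ q) ⊃ (q ⊃ ¬p)) ⊃ (q ⊃ (p ≡ q))) ≡ ¬¬(q ≡ (q ∧ p))) = 2 ≡ 5 = 2

2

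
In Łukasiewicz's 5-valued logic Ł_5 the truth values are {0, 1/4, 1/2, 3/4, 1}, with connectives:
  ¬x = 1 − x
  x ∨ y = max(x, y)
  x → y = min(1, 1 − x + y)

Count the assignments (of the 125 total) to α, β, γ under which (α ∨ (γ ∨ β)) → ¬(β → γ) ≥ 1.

value 1: 15 assignments (counts)
value 3/4: 20 assignments
value 1/2: 25 assignments
value 1/4: 30 assignments
value 0: 35 assignments
So 15 of the 125 assignments meet the threshold.

15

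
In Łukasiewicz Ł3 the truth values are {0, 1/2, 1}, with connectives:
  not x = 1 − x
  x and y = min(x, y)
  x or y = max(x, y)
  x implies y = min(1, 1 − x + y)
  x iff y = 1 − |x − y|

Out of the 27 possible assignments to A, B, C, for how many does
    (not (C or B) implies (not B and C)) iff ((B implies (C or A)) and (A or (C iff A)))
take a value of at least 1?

11

value 1: 11 assignments (counts)
value 1/2: 10 assignments
value 0: 6 assignments
So 11 of the 27 assignments meet the threshold.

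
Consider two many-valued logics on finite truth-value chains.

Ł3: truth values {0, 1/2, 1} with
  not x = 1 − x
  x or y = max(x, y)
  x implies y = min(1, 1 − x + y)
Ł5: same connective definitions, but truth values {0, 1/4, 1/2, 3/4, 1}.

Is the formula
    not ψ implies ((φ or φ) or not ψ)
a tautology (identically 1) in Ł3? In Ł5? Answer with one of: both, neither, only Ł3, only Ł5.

both

In Ł3: every assignment gives 1 — tautology.
In Ł5: every assignment gives 1 — tautology.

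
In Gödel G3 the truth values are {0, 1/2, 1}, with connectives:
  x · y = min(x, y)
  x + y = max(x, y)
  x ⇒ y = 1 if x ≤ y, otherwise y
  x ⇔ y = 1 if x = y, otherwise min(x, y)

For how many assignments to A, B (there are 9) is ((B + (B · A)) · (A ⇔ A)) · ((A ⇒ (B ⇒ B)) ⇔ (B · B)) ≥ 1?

A = 0, B = 0 ↦ 0  <
A = 0, B = 1/2 ↦ 1/2  <
A = 0, B = 1 ↦ 1  ≥
A = 1/2, B = 0 ↦ 0  <
A = 1/2, B = 1/2 ↦ 1/2  <
A = 1/2, B = 1 ↦ 1  ≥
A = 1, B = 0 ↦ 0  <
A = 1, B = 1/2 ↦ 1/2  <
A = 1, B = 1 ↦ 1  ≥
So 3 of the 9 assignments meet the threshold.

3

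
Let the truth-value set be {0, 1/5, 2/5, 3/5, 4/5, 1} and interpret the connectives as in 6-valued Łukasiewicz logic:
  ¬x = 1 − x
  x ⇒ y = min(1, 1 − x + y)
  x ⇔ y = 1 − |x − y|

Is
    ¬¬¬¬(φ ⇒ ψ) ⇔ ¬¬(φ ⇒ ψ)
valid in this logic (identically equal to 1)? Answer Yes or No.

At φ = 0, ψ = 2/5, for instance:
φ ⇒ ψ = 0 ⇒ 2/5 = 1
¬(φ ⇒ ψ) = ¬1 = 0
¬¬(φ ⇒ ψ) = ¬0 = 1
¬¬¬(φ ⇒ ψ) = ¬1 = 0
¬¬¬¬(φ ⇒ ψ) = ¬0 = 1
¬¬¬¬(φ ⇒ ψ) ⇔ ¬¬(φ ⇒ ψ) = 1 ⇔ 1 = 1
and checking the remaining 35 assignments likewise gives ≥ 1 in every case.

Yes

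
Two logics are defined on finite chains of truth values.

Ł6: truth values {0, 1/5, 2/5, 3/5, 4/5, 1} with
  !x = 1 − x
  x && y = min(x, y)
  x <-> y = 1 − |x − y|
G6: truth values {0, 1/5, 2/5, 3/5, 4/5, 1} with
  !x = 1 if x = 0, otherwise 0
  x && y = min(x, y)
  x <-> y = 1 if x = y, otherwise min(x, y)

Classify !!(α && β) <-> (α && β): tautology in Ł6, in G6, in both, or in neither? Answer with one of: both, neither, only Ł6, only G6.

In Ł6: every assignment gives 1 — tautology.
In G6: at α = 1/5, β = 1/5 the value is 1/5 — not a tautology.

only Ł6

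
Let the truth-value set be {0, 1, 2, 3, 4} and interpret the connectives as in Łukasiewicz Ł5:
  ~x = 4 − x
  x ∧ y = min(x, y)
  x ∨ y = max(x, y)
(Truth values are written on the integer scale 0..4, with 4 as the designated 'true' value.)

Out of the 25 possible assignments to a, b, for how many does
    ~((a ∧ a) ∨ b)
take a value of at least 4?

value 4: 1 assignment (counts)
value 3: 3 assignments
value 2: 5 assignments
value 1: 7 assignments
value 0: 9 assignments
So 1 of the 25 assignments meets the threshold.

1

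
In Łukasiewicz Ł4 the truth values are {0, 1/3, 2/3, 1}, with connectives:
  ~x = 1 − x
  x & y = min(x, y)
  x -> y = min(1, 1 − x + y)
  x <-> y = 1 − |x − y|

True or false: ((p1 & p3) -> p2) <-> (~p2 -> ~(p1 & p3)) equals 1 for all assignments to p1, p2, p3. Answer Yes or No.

Yes

At p1 = 1, p2 = 1/3, p3 = 2/3, for instance:
p1 & p3 = 1 & 2/3 = 2/3
(p1 & p3) -> p2 = 2/3 -> 1/3 = 2/3
~p2 = ~1/3 = 2/3
~(p1 & p3) = ~2/3 = 1/3
~p2 -> ~(p1 & p3) = 2/3 -> 1/3 = 2/3
((p1 & p3) -> p2) <-> (~p2 -> ~(p1 & p3)) = 2/3 <-> 2/3 = 1
and checking the remaining 63 assignments likewise gives ≥ 1 in every case.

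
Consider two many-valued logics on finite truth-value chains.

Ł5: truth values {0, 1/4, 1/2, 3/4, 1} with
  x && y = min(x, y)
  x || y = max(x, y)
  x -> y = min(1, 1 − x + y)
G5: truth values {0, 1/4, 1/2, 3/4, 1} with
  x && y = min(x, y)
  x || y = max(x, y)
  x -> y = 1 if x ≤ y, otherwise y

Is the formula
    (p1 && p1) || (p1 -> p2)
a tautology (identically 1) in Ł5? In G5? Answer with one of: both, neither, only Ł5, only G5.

neither

In Ł5: at p1 = 1/4, p2 = 0 the value is 3/4 — not a tautology.
In G5: at p1 = 1/4, p2 = 0 the value is 1/4 — not a tautology.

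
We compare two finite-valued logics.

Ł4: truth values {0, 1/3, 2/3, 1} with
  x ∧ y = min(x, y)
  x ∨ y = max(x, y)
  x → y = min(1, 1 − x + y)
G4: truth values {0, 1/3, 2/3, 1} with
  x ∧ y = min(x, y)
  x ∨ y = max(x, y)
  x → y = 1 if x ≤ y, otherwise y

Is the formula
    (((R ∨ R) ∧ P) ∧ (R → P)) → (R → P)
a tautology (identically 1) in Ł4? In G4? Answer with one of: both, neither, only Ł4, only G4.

both

In Ł4: every assignment gives 1 — tautology.
In G4: every assignment gives 1 — tautology.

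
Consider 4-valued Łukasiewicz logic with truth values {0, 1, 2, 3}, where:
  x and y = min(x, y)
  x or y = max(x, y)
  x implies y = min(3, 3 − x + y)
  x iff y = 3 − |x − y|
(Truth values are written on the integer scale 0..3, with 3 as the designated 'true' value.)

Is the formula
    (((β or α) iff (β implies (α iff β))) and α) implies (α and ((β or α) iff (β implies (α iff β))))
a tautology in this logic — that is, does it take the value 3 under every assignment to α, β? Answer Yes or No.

Yes

α = 0, β = 0 ↦ 3
α = 0, β = 1 ↦ 3
α = 0, β = 2 ↦ 3
α = 0, β = 3 ↦ 3
α = 1, β = 0 ↦ 3
α = 1, β = 1 ↦ 3
α = 1, β = 2 ↦ 3
α = 1, β = 3 ↦ 3
α = 2, β = 0 ↦ 3
α = 2, β = 1 ↦ 3
α = 2, β = 2 ↦ 3
α = 2, β = 3 ↦ 3
α = 3, β = 0 ↦ 3
α = 3, β = 1 ↦ 3
α = 3, β = 2 ↦ 3
α = 3, β = 3 ↦ 3
Every assignment gives a value ≥ 3.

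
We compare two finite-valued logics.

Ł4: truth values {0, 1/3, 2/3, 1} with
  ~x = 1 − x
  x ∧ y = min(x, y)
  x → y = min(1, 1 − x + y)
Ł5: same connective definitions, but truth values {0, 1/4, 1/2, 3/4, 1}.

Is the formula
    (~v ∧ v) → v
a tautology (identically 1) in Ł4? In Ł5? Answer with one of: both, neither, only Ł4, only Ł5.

both

In Ł4: every assignment gives 1 — tautology.
In Ł5: every assignment gives 1 — tautology.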